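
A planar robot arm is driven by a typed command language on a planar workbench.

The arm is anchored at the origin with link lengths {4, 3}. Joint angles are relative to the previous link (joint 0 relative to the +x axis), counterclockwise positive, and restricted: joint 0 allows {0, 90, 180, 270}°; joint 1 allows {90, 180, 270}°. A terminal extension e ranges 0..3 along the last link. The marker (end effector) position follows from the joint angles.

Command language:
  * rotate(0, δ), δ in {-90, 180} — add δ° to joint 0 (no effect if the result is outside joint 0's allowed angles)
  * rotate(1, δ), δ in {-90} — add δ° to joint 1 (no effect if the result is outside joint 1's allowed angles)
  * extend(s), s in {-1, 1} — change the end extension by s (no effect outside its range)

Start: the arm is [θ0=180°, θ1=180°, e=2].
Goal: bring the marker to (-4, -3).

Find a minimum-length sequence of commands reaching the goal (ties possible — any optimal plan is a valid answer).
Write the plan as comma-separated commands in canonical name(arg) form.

begin: [θ0=180°, θ1=180°, e=2]
t=1 rotate(1, -90) ⇒ [θ0=180°, θ1=90°, e=2]
t=2 extend(-1) ⇒ [θ0=180°, θ1=90°, e=1]
t=3 extend(-1) ⇒ [θ0=180°, θ1=90°, e=0]
no 2-step plan works, so 3 is optimal.

rotate(1, -90), extend(-1), extend(-1)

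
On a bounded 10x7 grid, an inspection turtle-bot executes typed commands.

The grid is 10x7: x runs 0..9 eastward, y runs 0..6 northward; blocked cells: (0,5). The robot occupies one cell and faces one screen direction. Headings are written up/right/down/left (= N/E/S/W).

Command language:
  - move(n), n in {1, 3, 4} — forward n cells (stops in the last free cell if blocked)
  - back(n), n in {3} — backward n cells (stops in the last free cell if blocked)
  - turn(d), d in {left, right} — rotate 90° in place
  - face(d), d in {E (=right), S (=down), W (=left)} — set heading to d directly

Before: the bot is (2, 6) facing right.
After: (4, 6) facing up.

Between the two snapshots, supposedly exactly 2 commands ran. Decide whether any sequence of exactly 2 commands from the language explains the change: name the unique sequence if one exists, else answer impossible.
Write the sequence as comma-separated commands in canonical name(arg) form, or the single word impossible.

impossible

checked all 2-command options: none fits.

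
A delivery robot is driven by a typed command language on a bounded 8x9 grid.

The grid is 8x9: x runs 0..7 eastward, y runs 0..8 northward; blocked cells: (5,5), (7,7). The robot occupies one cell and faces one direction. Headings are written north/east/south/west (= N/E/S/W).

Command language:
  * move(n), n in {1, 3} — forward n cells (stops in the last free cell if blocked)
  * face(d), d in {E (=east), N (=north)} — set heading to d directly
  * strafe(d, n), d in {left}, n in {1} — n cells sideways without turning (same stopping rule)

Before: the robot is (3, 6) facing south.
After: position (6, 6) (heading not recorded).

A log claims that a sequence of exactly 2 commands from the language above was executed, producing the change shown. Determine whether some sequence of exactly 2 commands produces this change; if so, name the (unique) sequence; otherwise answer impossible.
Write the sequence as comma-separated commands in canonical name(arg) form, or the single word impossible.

key: order matters: swapping face(E) and move(3) lands elsewhere
initial: (3, 6) facing south
step 1 (face(E)): (3, 6) facing east
step 2 (move(3)): (6, 6) facing east
no rival 2-sequence matches.

face(E), move(3)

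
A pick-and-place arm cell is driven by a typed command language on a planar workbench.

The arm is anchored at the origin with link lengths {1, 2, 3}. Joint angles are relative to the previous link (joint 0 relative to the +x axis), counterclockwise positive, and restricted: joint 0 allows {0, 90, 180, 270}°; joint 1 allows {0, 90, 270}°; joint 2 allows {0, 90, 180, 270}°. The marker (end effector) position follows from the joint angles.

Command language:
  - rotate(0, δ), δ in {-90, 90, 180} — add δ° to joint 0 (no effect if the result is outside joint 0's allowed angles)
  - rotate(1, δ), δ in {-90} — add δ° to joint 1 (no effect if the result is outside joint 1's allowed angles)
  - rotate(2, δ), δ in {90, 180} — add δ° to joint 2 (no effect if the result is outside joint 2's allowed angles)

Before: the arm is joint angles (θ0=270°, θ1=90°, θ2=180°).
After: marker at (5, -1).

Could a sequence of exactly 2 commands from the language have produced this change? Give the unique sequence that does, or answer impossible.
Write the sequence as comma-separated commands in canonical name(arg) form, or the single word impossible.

rotate(2, 90), rotate(2, 90)

initial: joint angles (θ0=270°, θ1=90°, θ2=180°)
step 1 (rotate(2, 90)): joint angles (θ0=270°, θ1=90°, θ2=270°)
step 2 (rotate(2, 90)): joint angles (θ0=270°, θ1=90°, θ2=0°)
uniquely the one of 36 2-step routes that fits.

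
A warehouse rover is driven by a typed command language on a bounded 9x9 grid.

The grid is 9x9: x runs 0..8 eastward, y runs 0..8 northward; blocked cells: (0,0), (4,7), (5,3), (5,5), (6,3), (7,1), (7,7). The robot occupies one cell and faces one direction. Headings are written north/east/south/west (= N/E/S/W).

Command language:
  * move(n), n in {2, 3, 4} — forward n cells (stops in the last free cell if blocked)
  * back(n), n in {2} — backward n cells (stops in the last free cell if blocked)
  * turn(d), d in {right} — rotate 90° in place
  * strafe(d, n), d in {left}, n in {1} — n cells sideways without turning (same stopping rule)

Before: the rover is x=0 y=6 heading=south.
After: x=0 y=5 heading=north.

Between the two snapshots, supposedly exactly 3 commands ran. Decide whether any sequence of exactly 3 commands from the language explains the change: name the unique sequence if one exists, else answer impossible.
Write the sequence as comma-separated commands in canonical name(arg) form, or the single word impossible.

turn(right), strafe(left, 1), turn(right)

key: cell and facing (now N) both changed — the 3 commands mix motion and turning
t0: x=0 y=6 heading=south
t=1 turn(right) ⇒ x=0 y=6 heading=west
t=2 strafe(left, 1) ⇒ x=0 y=5 heading=west
t=3 turn(right) ⇒ x=0 y=5 heading=north
no other 3-command option fits: unique.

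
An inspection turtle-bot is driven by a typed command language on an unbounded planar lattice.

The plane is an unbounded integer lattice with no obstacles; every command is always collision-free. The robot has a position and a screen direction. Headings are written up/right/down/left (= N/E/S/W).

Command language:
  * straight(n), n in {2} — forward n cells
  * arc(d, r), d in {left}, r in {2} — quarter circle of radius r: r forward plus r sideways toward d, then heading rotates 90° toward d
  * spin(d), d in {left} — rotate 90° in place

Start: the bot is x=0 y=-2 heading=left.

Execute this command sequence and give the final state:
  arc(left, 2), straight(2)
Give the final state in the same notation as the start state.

x=-2 y=-6 heading=down

start: x=0 y=-2 heading=left
1. arc(left, 2) → x=-2 y=-4 heading=down
2. straight(2) → x=-2 y=-6 heading=down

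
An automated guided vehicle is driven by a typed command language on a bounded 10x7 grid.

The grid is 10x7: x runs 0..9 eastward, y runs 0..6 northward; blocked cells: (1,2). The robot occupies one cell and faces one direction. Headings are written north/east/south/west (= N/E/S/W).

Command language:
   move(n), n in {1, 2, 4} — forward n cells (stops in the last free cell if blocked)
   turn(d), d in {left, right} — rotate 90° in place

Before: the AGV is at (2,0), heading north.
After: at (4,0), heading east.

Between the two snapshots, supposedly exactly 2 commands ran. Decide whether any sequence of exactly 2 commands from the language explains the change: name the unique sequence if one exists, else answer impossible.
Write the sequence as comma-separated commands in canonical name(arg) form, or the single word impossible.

turn(right), move(2)

key: cell and facing (now E) both changed — the 2 commands mix motion and turning
from: at (2,0), heading north
[1] after turn(right): at (2,0), heading east
[2] after move(2): at (4,0), heading east
all 25 alternatives checked — unique.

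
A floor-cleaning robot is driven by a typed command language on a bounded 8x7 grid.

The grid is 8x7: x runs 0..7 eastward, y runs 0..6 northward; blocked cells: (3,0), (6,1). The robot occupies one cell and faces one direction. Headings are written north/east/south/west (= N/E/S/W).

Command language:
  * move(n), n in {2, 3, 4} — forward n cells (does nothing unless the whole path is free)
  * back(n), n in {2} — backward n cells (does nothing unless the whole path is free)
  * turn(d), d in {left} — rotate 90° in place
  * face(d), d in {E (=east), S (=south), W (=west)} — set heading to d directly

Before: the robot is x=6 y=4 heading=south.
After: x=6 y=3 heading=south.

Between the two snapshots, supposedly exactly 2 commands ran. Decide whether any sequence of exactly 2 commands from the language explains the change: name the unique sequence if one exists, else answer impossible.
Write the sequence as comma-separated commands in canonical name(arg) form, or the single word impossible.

key: running move(3) before back(2) would end elsewhere — order is forced
initial: x=6 y=4 heading=south
1. back(2) → x=6 y=6 heading=south
2. move(3) → x=6 y=3 heading=south
no rival 2-sequence matches.

back(2), move(3)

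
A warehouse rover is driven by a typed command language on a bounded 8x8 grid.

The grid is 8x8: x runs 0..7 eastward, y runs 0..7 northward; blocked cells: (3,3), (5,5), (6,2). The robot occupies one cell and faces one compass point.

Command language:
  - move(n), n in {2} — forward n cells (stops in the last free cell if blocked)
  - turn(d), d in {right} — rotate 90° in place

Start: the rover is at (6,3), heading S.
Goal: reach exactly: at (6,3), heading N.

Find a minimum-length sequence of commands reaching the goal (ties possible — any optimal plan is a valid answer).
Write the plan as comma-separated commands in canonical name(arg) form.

start: at (6,3), heading S
t=1 turn(right) ⇒ at (6,3), heading W
t=2 turn(right) ⇒ at (6,3), heading N
nothing shorter than 2 reaches the goal.

turn(right), turn(right)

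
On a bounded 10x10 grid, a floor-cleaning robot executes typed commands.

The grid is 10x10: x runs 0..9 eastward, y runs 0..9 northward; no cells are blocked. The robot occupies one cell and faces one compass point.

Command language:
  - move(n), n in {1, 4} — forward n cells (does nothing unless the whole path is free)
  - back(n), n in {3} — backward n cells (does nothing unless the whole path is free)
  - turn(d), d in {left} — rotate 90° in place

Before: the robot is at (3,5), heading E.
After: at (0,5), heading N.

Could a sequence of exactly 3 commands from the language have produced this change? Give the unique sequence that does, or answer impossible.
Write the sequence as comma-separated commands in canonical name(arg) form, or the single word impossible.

key: the second back(3) would leave the grid, so it does nothing
start: at (3,5), heading E
step 1 (back(3)): at (0,5), heading E
step 2 (back(3)): at (0,5), heading E
step 3 (turn(left)): at (0,5), heading N
uniquely the one of 64 3-step routes that fits.

back(3), back(3), turn(left)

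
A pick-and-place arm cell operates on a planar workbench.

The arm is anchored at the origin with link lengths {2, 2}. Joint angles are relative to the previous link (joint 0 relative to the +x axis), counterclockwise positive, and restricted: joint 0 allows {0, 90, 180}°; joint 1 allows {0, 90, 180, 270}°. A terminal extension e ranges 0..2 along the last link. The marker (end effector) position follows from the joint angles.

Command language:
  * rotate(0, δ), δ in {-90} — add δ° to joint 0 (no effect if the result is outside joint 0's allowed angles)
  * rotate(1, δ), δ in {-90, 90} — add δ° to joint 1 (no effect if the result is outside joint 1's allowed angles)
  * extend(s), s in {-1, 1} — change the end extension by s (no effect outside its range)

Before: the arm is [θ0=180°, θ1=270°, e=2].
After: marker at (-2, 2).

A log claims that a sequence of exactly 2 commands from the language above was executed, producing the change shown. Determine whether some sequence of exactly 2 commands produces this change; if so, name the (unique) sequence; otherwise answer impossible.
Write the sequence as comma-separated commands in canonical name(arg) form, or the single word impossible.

extend(-1), extend(-1)

initial: [θ0=180°, θ1=270°, e=2]
1. extend(-1) → [θ0=180°, θ1=270°, e=1]
2. extend(-1) → [θ0=180°, θ1=270°, e=0]
no rival 2-sequence matches.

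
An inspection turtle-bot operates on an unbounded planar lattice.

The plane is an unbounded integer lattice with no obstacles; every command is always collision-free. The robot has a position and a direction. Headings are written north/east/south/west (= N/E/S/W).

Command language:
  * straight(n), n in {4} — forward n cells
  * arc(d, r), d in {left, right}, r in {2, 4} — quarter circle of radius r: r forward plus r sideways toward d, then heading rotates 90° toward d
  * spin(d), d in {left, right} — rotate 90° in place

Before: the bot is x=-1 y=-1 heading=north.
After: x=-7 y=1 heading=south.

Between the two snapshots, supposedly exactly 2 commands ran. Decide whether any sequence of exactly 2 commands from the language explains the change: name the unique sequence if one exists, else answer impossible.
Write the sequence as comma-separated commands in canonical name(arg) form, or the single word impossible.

key: cell and facing (now S) both changed — the 2 commands mix motion and turning
initial: x=-1 y=-1 heading=north
1. arc(left, 4) → x=-5 y=3 heading=west
2. arc(left, 2) → x=-7 y=1 heading=south
no rival 2-sequence matches.

arc(left, 4), arc(left, 2)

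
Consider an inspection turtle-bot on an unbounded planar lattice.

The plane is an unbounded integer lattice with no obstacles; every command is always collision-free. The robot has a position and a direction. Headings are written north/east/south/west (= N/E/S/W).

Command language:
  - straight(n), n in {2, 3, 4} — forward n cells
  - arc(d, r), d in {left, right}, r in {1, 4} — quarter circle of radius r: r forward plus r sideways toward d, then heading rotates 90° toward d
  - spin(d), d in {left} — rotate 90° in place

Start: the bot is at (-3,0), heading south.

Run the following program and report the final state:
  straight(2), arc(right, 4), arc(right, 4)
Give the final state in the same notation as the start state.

initial: at (-3,0), heading south
[1] after straight(2): at (-3,-2), heading south
[2] after arc(right, 4): at (-7,-6), heading west
[3] after arc(right, 4): at (-11,-2), heading north

at (-11,-2), heading north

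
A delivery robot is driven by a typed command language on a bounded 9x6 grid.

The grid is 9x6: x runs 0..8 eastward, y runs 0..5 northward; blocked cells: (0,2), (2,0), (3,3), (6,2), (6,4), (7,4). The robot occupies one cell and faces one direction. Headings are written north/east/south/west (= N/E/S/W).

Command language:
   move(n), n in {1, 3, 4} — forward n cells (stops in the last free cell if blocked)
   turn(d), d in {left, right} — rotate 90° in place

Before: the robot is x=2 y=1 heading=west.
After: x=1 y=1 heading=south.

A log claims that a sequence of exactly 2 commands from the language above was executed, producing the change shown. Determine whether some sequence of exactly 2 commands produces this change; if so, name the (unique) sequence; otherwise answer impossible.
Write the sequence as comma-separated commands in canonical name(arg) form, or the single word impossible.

key: cell and facing (now S) both changed — the 2 commands mix motion and turning
from: x=2 y=1 heading=west
[1] after move(1): x=1 y=1 heading=west
[2] after turn(left): x=1 y=1 heading=south
no other 2-command option fits: unique.

move(1), turn(left)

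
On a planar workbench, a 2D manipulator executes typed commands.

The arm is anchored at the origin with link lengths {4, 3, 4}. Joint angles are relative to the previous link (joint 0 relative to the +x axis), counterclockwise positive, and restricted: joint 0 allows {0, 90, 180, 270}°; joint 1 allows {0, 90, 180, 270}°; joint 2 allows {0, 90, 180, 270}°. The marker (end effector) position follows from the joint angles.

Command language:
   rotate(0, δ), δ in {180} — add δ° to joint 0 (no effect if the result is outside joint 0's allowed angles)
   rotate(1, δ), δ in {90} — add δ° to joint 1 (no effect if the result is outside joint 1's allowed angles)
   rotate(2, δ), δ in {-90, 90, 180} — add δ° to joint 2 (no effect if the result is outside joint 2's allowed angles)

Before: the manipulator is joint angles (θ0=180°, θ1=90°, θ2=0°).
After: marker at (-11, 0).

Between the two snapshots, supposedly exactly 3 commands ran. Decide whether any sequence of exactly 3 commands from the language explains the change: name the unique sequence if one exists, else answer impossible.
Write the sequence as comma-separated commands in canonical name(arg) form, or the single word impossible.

rotate(1, 90), rotate(1, 90), rotate(1, 90)

initial: joint angles (θ0=180°, θ1=90°, θ2=0°)
1. rotate(1, 90) → joint angles (θ0=180°, θ1=180°, θ2=0°)
2. rotate(1, 90) → joint angles (θ0=180°, θ1=270°, θ2=0°)
3. rotate(1, 90) → joint angles (θ0=180°, θ1=0°, θ2=0°)
no rival 3-sequence matches.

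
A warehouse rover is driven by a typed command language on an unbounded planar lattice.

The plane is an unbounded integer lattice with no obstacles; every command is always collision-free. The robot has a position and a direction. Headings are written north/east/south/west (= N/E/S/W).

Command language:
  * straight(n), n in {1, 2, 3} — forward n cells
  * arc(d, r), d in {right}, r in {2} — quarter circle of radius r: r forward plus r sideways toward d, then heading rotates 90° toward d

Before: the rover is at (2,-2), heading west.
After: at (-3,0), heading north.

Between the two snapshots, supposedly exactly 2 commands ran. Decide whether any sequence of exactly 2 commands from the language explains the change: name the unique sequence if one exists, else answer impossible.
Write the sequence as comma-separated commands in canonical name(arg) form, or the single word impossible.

straight(3), arc(right, 2)

key: order matters: swapping straight(3) and arc(right, 2) lands elsewhere
start: at (2,-2), heading west
[1] after straight(3): at (-1,-2), heading west
[2] after arc(right, 2): at (-3,0), heading north
uniquely the one of 16 2-step routes that fits.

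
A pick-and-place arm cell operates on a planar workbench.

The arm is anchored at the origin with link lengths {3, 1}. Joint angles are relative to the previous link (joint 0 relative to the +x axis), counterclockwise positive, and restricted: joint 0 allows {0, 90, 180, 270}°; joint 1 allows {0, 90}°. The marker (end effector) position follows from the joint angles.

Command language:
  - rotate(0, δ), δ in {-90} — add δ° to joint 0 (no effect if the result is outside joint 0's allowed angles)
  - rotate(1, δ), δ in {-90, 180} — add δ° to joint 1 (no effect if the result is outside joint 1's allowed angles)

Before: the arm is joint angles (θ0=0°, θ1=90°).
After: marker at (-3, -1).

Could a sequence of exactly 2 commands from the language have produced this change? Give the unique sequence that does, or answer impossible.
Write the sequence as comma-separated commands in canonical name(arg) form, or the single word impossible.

rotate(0, -90), rotate(0, -90)

from: joint angles (θ0=0°, θ1=90°)
step 1 (rotate(0, -90)): joint angles (θ0=270°, θ1=90°)
step 2 (rotate(0, -90)): joint angles (θ0=180°, θ1=90°)
all 9 alternatives checked — unique.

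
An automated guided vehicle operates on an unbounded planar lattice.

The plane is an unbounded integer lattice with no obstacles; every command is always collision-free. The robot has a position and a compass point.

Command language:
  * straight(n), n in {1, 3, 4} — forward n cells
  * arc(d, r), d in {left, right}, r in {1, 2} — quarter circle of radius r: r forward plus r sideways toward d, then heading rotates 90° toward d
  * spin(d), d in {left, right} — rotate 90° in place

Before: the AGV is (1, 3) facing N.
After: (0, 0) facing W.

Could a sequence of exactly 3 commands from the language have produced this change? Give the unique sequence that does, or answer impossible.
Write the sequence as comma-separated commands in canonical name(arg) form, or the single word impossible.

spin(right), arc(right, 1), arc(right, 2)

key: position moved to (0,0) AND the heading swung to W — translation plus rotation needed
from: (1, 3) facing N
1. spin(right) → (1, 3) facing E
2. arc(right, 1) → (2, 2) facing S
3. arc(right, 2) → (0, 0) facing W
no other 3-command option fits: unique.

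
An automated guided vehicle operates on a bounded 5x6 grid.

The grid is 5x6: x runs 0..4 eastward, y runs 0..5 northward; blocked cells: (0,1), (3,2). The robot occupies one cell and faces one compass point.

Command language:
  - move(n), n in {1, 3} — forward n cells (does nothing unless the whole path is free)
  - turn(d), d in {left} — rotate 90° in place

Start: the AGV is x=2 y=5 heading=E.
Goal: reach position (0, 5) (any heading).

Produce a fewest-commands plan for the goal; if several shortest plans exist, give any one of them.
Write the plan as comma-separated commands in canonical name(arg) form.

start: x=2 y=5 heading=E
step 1 (turn(left)): x=2 y=5 heading=N
step 2 (turn(left)): x=2 y=5 heading=W
step 3 (move(1)): x=1 y=5 heading=W
step 4 (move(1)): x=0 y=5 heading=W
nothing shorter than 4 reaches the goal.

turn(left), turn(left), move(1), move(1)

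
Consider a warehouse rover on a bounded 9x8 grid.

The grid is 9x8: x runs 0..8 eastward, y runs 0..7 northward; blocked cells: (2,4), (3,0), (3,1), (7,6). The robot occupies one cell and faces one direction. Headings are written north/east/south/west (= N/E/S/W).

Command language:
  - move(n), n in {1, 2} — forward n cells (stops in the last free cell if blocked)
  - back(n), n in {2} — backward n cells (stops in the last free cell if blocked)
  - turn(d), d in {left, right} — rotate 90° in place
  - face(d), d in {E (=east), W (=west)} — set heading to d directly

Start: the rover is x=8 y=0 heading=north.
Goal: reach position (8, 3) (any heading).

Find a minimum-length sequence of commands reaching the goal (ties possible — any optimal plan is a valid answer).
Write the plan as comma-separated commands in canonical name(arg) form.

initial: x=8 y=0 heading=north
1. move(2) → x=8 y=2 heading=north
2. move(1) → x=8 y=3 heading=north
no 1-step plan works, so 2 is optimal.

move(2), move(1)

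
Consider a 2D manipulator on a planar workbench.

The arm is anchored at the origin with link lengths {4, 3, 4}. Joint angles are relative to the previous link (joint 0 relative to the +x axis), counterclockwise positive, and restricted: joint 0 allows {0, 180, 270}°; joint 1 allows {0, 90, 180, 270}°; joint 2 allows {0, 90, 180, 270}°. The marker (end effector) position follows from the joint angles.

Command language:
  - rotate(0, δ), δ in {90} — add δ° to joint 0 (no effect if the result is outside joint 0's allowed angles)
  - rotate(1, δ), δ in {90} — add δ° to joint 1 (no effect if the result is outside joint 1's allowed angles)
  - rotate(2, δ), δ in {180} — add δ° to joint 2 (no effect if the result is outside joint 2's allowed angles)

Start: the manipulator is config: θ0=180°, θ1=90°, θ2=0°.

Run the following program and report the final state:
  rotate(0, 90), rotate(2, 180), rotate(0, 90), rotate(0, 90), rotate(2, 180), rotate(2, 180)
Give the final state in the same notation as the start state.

initial: config: θ0=180°, θ1=90°, θ2=0°
t=1 rotate(0, 90) ⇒ config: θ0=270°, θ1=90°, θ2=0°
t=2 rotate(2, 180) ⇒ config: θ0=270°, θ1=90°, θ2=180°
t=3 rotate(0, 90) ⇒ config: θ0=0°, θ1=90°, θ2=180°
t=4 rotate(0, 90) ⇒ config: θ0=0°, θ1=90°, θ2=180°
t=5 rotate(2, 180) ⇒ config: θ0=0°, θ1=90°, θ2=0°
t=6 rotate(2, 180) ⇒ config: θ0=0°, θ1=90°, θ2=180°

config: θ0=0°, θ1=90°, θ2=180°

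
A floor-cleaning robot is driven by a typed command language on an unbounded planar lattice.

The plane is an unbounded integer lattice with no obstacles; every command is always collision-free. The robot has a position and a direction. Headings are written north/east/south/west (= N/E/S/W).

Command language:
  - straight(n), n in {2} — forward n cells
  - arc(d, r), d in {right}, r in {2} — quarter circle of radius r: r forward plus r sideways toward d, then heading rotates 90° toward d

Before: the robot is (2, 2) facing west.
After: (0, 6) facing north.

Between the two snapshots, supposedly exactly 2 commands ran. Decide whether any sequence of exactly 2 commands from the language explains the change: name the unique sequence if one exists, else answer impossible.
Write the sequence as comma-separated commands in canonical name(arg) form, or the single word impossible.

arc(right, 2), straight(2)

key: position moved to (0,6) AND the heading swung to N — translation plus rotation needed
t0: (2, 2) facing west
step 1 (arc(right, 2)): (0, 4) facing north
step 2 (straight(2)): (0, 6) facing north
no other 2-command option fits: unique.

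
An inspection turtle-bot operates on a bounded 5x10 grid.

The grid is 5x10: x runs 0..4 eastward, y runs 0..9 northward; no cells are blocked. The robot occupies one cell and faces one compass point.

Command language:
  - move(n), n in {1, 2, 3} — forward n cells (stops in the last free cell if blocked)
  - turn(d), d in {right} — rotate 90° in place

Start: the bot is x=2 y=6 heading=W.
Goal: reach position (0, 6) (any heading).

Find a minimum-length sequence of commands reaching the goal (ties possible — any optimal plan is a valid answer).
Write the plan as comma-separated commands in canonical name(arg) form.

t0: x=2 y=6 heading=W
t=1 move(3) ⇒ x=0 y=6 heading=W
shorter routes all fall short; 1 is best.

move(3)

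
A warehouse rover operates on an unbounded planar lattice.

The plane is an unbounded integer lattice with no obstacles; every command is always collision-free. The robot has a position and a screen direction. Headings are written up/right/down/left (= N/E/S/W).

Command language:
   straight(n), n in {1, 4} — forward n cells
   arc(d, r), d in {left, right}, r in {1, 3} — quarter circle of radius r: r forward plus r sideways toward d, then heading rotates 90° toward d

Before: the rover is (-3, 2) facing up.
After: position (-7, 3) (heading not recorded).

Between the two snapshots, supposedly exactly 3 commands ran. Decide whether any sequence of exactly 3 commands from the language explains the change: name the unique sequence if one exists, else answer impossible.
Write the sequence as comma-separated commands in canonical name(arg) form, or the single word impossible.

arc(left, 3), arc(left, 1), straight(1)

key: order matters: swapping arc(left, 3) and straight(1) lands elsewhere
initial: (-3, 2) facing up
step 1 (arc(left, 3)): (-6, 5) facing left
step 2 (arc(left, 1)): (-7, 4) facing down
step 3 (straight(1)): (-7, 3) facing down
all 216 alternatives checked — unique.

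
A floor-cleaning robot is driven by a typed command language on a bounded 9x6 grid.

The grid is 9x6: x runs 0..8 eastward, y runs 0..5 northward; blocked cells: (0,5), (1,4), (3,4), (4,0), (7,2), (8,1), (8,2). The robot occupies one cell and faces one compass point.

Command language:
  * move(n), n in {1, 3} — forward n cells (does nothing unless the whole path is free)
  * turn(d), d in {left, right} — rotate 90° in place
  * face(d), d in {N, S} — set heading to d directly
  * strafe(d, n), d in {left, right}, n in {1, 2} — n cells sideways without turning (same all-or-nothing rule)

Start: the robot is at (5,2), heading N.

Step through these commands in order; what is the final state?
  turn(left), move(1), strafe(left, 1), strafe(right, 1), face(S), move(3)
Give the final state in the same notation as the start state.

at (4,2), heading S

start: at (5,2), heading N
t=1 turn(left) ⇒ at (5,2), heading W
t=2 move(1) ⇒ at (4,2), heading W
t=3 strafe(left, 1) ⇒ at (4,1), heading W
t=4 strafe(right, 1) ⇒ at (4,2), heading W
t=5 face(S) ⇒ at (4,2), heading S
t=6 move(3) ⇒ at (4,2), heading S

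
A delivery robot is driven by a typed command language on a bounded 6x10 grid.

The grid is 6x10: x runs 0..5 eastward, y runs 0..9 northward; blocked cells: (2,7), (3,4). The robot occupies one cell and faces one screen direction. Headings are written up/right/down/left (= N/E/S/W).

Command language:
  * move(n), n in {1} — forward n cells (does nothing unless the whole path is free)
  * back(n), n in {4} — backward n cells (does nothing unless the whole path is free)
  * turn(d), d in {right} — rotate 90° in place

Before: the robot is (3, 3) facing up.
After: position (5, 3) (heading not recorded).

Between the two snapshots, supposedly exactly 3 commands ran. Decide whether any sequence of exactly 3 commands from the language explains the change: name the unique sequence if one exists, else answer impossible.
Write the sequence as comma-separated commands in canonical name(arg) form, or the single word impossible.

turn(right), move(1), move(1)

key: running move(1) before turn(right) would end elsewhere — order is forced
begin: (3, 3) facing up
step 1 (turn(right)): (3, 3) facing right
step 2 (move(1)): (4, 3) facing right
step 3 (move(1)): (5, 3) facing right
uniquely the one of 27 3-step routes that fits.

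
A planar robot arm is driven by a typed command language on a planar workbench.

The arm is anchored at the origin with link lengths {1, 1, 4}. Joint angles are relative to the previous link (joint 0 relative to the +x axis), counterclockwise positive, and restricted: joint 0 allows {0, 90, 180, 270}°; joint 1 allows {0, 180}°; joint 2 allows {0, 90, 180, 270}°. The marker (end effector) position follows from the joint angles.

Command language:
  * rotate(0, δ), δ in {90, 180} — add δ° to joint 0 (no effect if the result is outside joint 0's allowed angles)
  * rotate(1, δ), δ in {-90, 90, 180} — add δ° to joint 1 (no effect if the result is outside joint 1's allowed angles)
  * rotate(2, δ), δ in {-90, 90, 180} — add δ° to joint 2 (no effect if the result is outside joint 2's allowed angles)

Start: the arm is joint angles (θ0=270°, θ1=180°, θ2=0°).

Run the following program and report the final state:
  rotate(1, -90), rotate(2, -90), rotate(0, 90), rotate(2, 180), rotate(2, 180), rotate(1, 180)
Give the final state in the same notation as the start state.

t0: joint angles (θ0=270°, θ1=180°, θ2=0°)
t=1 rotate(1, -90) ⇒ joint angles (θ0=270°, θ1=180°, θ2=0°)
t=2 rotate(2, -90) ⇒ joint angles (θ0=270°, θ1=180°, θ2=270°)
t=3 rotate(0, 90) ⇒ joint angles (θ0=0°, θ1=180°, θ2=270°)
t=4 rotate(2, 180) ⇒ joint angles (θ0=0°, θ1=180°, θ2=90°)
t=5 rotate(2, 180) ⇒ joint angles (θ0=0°, θ1=180°, θ2=270°)
t=6 rotate(1, 180) ⇒ joint angles (θ0=0°, θ1=0°, θ2=270°)

joint angles (θ0=0°, θ1=0°, θ2=270°)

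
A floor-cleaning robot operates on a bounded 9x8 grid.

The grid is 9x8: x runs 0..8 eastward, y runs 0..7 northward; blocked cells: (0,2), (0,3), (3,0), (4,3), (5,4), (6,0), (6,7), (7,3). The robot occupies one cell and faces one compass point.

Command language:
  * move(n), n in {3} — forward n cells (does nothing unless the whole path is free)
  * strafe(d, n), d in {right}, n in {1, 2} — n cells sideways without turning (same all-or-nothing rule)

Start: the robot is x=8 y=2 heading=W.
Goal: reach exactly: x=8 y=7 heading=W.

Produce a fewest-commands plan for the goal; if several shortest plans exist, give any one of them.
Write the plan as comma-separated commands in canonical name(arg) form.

t0: x=8 y=2 heading=W
step 1 (strafe(right, 2)): x=8 y=4 heading=W
step 2 (strafe(right, 2)): x=8 y=6 heading=W
step 3 (strafe(right, 1)): x=8 y=7 heading=W
no 2-step plan works, so 3 is optimal.

strafe(right, 2), strafe(right, 2), strafe(right, 1)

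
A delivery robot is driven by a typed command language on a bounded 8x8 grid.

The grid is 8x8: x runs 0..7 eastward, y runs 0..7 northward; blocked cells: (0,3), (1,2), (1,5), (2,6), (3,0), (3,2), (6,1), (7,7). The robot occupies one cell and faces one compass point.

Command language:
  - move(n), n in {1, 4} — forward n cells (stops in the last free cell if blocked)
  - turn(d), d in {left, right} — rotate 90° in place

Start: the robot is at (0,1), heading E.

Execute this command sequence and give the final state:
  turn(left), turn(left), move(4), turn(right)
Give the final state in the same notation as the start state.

at (0,1), heading N

t0: at (0,1), heading E
[1] after turn(left): at (0,1), heading N
[2] after turn(left): at (0,1), heading W
[3] after move(4): at (0,1), heading W
[4] after turn(right): at (0,1), heading N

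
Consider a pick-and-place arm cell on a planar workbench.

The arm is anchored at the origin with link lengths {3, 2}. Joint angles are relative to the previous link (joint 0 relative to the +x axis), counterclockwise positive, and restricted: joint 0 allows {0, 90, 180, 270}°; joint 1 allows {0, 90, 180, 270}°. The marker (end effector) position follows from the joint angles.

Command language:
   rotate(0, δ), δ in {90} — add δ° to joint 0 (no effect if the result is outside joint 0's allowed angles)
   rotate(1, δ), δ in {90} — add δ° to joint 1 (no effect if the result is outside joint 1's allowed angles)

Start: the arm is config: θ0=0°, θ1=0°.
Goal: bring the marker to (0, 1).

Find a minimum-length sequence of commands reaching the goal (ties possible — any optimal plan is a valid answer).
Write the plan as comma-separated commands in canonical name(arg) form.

rotate(1, 90), rotate(1, 90), rotate(0, 90)

from: config: θ0=0°, θ1=0°
[1] after rotate(1, 90): config: θ0=0°, θ1=90°
[2] after rotate(1, 90): config: θ0=0°, θ1=180°
[3] after rotate(0, 90): config: θ0=90°, θ1=180°
shorter routes all fall short; 3 is best.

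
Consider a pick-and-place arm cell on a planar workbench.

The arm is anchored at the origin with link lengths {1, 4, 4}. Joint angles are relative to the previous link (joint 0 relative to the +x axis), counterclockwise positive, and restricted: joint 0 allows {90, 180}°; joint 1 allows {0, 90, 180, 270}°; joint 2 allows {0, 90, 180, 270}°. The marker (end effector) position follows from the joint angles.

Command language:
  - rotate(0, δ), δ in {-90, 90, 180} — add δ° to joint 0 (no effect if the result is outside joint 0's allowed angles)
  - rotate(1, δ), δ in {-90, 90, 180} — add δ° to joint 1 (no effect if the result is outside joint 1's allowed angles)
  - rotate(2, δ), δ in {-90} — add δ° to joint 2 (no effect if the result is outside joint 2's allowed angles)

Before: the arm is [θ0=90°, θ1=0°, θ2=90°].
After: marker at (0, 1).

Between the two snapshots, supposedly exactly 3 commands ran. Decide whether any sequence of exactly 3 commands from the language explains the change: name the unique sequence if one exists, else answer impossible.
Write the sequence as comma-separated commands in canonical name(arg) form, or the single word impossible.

rotate(2, -90), rotate(2, -90), rotate(2, -90)

from: [θ0=90°, θ1=0°, θ2=90°]
1. rotate(2, -90) → [θ0=90°, θ1=0°, θ2=0°]
2. rotate(2, -90) → [θ0=90°, θ1=0°, θ2=270°]
3. rotate(2, -90) → [θ0=90°, θ1=0°, θ2=180°]
no other 3-command option fits: unique.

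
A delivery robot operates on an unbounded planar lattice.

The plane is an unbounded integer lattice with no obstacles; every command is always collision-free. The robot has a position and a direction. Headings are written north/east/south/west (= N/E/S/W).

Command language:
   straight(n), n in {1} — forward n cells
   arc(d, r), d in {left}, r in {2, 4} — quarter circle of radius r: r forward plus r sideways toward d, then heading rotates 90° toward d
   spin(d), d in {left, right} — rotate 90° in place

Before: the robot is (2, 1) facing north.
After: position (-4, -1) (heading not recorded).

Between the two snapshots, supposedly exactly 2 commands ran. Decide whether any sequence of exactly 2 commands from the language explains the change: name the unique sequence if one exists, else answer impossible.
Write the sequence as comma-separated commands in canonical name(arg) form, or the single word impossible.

key: running arc(left, 4) before arc(left, 2) would end elsewhere — order is forced
from: (2, 1) facing north
step 1 (arc(left, 2)): (0, 3) facing west
step 2 (arc(left, 4)): (-4, -1) facing south
no rival 2-sequence matches.

arc(left, 2), arc(left, 4)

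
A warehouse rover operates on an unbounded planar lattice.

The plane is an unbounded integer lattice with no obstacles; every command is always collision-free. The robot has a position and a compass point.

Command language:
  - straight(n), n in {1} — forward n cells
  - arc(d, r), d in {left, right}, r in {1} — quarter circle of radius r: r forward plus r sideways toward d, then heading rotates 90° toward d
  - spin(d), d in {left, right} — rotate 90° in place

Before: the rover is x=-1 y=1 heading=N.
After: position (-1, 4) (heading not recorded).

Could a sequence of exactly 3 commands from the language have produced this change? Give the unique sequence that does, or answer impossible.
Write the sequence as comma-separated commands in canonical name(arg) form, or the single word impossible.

t0: x=-1 y=1 heading=N
t=1 straight(1) ⇒ x=-1 y=2 heading=N
t=2 straight(1) ⇒ x=-1 y=3 heading=N
t=3 straight(1) ⇒ x=-1 y=4 heading=N
no other 3-command option fits: unique.

straight(1), straight(1), straight(1)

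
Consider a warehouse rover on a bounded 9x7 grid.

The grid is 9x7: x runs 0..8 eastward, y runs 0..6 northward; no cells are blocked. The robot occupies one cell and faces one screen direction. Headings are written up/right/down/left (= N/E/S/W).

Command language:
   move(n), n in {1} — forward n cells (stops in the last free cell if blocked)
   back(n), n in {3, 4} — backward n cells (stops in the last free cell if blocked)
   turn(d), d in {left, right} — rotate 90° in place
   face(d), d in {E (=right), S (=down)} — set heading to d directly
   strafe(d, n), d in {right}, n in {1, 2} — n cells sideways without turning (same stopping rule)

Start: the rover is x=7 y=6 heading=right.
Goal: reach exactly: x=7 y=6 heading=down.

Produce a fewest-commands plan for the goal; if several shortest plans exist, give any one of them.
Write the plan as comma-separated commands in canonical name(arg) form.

initial: x=7 y=6 heading=right
1. face(S) → x=7 y=6 heading=down
shorter routes all fall short; 1 is best.

face(S)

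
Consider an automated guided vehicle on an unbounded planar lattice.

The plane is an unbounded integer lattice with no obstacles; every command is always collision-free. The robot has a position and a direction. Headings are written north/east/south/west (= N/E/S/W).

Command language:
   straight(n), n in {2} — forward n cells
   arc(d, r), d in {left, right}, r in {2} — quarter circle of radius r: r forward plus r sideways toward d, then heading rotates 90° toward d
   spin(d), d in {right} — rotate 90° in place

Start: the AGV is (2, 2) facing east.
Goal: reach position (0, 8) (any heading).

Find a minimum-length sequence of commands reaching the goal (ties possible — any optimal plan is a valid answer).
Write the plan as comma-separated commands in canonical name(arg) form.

begin: (2, 2) facing east
1. arc(left, 2) → (4, 4) facing north
2. arc(left, 2) → (2, 6) facing west
3. arc(right, 2) → (0, 8) facing north
shorter routes all fall short; 3 is best.

arc(left, 2), arc(left, 2), arc(right, 2)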